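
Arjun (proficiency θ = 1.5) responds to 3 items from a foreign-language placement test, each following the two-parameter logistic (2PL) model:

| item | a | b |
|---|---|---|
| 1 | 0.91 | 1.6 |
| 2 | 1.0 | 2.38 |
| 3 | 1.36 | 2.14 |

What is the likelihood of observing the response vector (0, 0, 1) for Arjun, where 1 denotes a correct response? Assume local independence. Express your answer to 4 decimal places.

P(θ) = 1 / (1 + exp(−a(θ − b)))
P_1 = 1/(1+e^{0.0910}) = 0.4773
P_2 = 1/(1+e^{0.8800}) = 0.2932
P_3 = 1/(1+e^{0.8704}) = 0.2952
L = (1−P_1) × (1−P_2) × P_3 = 0.5227 × 0.7068 × 0.2952 = 0.10906

0.1091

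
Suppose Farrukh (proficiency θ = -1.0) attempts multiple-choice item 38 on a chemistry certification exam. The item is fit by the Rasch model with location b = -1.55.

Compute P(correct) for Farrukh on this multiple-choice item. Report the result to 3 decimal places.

P(θ) = 1 / (1 + exp(−(θ − b)))
Exponent: (-1.0 − (-1.55)) = 0.5500
1/(1 + e^{-0.5500}) = 0.6341
P = 0.6341

0.634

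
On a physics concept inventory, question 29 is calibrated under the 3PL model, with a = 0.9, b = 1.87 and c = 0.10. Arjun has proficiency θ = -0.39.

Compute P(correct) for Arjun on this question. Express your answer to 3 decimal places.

0.204

P(θ) = c + (1 − c) · 1 / (1 + exp(−a(θ − b)))
Exponent: 0.9 × (-0.39 − 1.87) = -2.0340
1/(1 + e^{2.0340}) = 0.1157
P = 0.10 + 0.90 × 0.1157 = 0.2041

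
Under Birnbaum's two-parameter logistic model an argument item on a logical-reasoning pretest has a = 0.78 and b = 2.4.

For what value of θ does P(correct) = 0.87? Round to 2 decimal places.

4.84

P(θ) = 1 / (1 + exp(−a(θ − b)))
logit = ln(0.8700/0.1300) = 1.9010
θ = b + logit/(a) = 2.4 + 1.9010/0.7800 = 4.8371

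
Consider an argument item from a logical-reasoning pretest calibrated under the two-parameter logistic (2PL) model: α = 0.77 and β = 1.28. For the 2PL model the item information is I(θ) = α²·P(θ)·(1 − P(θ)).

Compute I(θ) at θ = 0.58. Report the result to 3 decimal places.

0.138

P = 1/(1+e^{0.5390}) = 0.3684
P(1−P) = 0.3684 × 0.6316 = 0.2327
I = α² × P(1−P) = 0.77² × 0.2327 = 0.13796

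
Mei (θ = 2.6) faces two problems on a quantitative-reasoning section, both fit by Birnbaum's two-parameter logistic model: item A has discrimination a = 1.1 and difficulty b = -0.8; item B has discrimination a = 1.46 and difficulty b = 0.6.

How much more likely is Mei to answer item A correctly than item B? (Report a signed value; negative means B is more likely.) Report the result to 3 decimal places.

P(θ) = 1 / (1 + exp(−a(θ − b)))
P_A = 0.9768
P_B = 0.9488
P_A − P_B = 0.0280

0.028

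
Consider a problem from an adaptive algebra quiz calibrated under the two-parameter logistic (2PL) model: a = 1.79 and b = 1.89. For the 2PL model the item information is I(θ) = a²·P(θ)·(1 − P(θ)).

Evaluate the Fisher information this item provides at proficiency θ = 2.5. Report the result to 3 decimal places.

P = 1/(1+e^{-1.0919}) = 0.7487
P(1−P) = 0.7487 × 0.2513 = 0.1881
I = a² × P(1−P) = 1.79² × 0.1881 = 0.60278

0.603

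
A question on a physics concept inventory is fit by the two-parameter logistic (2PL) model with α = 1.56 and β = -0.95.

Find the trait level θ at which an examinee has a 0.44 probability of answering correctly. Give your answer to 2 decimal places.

P(θ) = 1 / (1 + exp(−α(θ − β)))
logit = ln(0.4400/0.5600) = -0.2412
θ = β + logit/(α) = -0.95 + (-0.2412)/1.5600 = -1.1046

-1.10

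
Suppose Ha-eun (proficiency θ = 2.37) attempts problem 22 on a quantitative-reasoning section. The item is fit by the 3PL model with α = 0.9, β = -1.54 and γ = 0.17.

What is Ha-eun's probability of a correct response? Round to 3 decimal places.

P(θ) = γ + (1 − γ) · 1 / (1 + exp(−α(θ − β)))
Exponent: 0.9 × (2.37 − (-1.54)) = 3.5190
1/(1 + e^{-3.5190}) = 0.9712
P = 0.17 + 0.83 × 0.9712 = 0.9761

0.976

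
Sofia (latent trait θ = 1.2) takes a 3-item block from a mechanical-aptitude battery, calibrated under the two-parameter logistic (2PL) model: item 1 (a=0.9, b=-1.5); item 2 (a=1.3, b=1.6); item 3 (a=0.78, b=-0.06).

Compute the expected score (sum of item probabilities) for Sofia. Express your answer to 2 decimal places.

2.02

P(θ) = 1 / (1 + exp(−a(θ − b)))
P_1 = 1/(1+e^{-2.4300}) = 0.9191
P_2 = 1/(1+e^{0.5200}) = 0.3729
P_3 = 1/(1+e^{-0.9828}) = 0.7277
E[score] = 0.9191 + 0.3729 + 0.7277 = 2.0196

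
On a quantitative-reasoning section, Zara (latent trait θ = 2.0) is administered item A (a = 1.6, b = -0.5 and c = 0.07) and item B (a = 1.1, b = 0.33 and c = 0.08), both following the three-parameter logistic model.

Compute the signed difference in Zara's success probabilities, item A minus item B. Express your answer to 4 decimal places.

P(θ) = c + (1 − c) · 1 / (1 + exp(−a(θ − b)))
P_A = 0.9833
P_B = 0.8736
P_A − P_B = 0.1097

0.1097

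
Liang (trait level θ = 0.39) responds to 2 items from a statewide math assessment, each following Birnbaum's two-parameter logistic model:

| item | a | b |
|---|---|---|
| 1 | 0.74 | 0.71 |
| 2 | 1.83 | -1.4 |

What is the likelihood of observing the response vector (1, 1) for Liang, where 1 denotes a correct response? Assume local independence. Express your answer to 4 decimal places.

0.4250

P(θ) = 1 / (1 + exp(−a(θ − b)))
P_1 = 1/(1+e^{0.2368}) = 0.4411
P_2 = 1/(1+e^{-3.2757}) = 0.9636
L = P_1 × P_2 = 0.4411 × 0.9636 = 0.42501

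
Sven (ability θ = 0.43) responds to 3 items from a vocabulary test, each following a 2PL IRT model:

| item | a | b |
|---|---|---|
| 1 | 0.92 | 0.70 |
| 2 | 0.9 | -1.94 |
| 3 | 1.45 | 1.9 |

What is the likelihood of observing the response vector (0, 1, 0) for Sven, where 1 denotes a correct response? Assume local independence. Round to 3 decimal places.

P(θ) = 1 / (1 + exp(−a(θ − b)))
P_1 = 1/(1+e^{0.2484}) = 0.4382
P_2 = 1/(1+e^{-2.1330}) = 0.8941
P_3 = 1/(1+e^{2.1315}) = 0.1061
L = (1−P_1) × P_2 × (1−P_3) = 0.5618 × 0.8941 × 0.8939 = 0.44900

0.449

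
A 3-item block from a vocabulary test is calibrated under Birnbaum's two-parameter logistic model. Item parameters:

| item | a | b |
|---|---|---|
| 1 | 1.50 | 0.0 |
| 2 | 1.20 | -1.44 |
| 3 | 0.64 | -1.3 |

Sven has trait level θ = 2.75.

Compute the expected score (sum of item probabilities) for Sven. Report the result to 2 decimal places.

2.91

P(θ) = 1 / (1 + exp(−a(θ − b)))
P_1 = 1/(1+e^{-4.1250}) = 0.9841
P_2 = 1/(1+e^{-5.0280}) = 0.9935
P_3 = 1/(1+e^{-2.5920}) = 0.9303
E[score] = 0.9841 + 0.9935 + 0.9303 = 2.9079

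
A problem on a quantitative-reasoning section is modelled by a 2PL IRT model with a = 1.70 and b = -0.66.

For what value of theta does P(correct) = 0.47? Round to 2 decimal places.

P(theta) = 1 / (1 + exp(−a(theta − b)))
logit = ln(0.4700/0.5300) = -0.1201
theta = b + logit/(a) = -0.66 + (-0.1201)/1.7000 = -0.7307

-0.73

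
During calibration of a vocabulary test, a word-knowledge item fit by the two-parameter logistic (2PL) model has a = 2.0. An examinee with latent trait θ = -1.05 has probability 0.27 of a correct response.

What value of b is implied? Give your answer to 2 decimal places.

P(θ) = 1 / (1 + exp(−a(θ − b)))
logit(0.27) = ln(0.27/0.73) = -0.9946
b = θ − logit/(a) = -1.05 − (-0.9946)/2.0000 = -0.5527

-0.55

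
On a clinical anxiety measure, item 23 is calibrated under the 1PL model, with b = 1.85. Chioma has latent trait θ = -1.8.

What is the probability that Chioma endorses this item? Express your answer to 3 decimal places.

0.025

P(θ) = 1 / (1 + exp(−(θ − b)))
Exponent: (-1.8 − 1.85) = -3.6500
1/(1 + e^{3.6500}) = 0.0253
P = 0.0253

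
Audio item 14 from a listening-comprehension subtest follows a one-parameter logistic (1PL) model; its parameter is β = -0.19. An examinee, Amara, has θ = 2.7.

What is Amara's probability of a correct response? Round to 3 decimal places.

0.947

P(θ) = 1 / (1 + exp(−(θ − β)))
Exponent: (2.7 − (-0.19)) = 2.8900
1/(1 + e^{-2.8900}) = 0.9473
P = 0.9473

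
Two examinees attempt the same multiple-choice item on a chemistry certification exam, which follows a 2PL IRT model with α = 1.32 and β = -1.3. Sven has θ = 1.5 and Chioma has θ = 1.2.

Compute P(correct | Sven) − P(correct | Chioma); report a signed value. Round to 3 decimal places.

P(θ) = 1 / (1 + exp(−α(θ − β)))
P(Sven) = 0.9758  [exponent 3.6960]
P(Chioma) = 0.9644  [exponent 3.3000]
Difference = 0.9758 − 0.9644 = 0.0113

0.011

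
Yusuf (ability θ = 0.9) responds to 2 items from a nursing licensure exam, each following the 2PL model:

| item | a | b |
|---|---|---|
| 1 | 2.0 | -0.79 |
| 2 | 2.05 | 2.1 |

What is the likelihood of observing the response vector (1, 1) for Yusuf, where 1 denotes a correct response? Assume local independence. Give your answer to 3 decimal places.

P(θ) = 1 / (1 + exp(−a(θ − b)))
P_1 = 1/(1+e^{-3.3800}) = 0.9671
P_2 = 1/(1+e^{2.4600}) = 0.0787
L = P_1 × P_2 = 0.9671 × 0.0787 = 0.07612

0.076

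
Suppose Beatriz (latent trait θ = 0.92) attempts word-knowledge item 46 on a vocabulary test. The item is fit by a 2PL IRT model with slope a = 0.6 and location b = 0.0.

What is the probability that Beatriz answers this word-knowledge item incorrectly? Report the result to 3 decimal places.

0.365

P(θ) = 1 / (1 + exp(−a(θ − b)))
Exponent: 0.6 × (0.92 − 0.0) = 0.5520
1/(1 + e^{-0.5520}) = 0.6346
P(incorrect) = 1 − 0.6346 = 0.3654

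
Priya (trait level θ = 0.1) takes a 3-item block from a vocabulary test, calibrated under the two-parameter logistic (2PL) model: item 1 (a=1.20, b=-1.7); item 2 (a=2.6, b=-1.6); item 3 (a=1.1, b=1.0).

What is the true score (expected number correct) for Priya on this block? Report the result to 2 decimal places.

2.16

P(θ) = 1 / (1 + exp(−a(θ − b)))
P_1 = 1/(1+e^{-2.1600}) = 0.8966
P_2 = 1/(1+e^{-4.4200}) = 0.9881
P_3 = 1/(1+e^{0.9900}) = 0.2709
E[score] = 0.8966 + 0.9881 + 0.2709 = 2.1556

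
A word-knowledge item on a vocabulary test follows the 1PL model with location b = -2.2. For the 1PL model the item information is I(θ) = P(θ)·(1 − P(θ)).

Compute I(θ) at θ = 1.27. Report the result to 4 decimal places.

P = 1/(1+e^{-3.4700}) = 0.9698
P(1−P) = 0.9698 × 0.0302 = 0.0293
I = P(1−P) = 0.02927

0.0293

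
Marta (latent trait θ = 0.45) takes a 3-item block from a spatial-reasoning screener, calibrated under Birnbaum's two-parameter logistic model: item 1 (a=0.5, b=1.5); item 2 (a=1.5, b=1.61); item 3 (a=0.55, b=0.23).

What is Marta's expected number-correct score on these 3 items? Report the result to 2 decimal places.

1.05

P(θ) = 1 / (1 + exp(−a(θ − b)))
P_1 = 1/(1+e^{0.5250}) = 0.3717
P_2 = 1/(1+e^{1.7400}) = 0.1493
P_3 = 1/(1+e^{-0.1210}) = 0.5302
E[score] = 0.3717 + 0.1493 + 0.5302 = 1.0512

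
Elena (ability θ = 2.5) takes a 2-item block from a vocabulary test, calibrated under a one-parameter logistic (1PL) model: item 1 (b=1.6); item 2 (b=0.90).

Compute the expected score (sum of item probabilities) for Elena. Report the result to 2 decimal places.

P(θ) = 1 / (1 + exp(−(θ − b)))
P_1 = 1/(1+e^{-0.9000}) = 0.7109
P_2 = 1/(1+e^{-1.6000}) = 0.8320
E[score] = 0.7109 + 0.8320 = 1.5430

1.54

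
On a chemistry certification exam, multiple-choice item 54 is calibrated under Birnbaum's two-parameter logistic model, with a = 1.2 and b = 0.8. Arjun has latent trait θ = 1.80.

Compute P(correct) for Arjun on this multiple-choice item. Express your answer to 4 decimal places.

0.7685

P(θ) = 1 / (1 + exp(−a(θ − b)))
Exponent: 1.2 × (1.80 − 0.8) = 1.2000
1/(1 + e^{-1.2000}) = 0.7685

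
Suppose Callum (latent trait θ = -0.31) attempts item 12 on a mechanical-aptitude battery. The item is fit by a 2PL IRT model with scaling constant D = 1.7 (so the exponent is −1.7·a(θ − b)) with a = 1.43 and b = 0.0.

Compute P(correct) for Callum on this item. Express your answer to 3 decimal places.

P(θ) = 1 / (1 + exp(−D·a(θ − b)))
Exponent: 1.7 × 1.43 × (-0.31 − 0.0) = -0.7536
1/(1 + e^{0.7536}) = 0.3200
P = 0.3200

0.320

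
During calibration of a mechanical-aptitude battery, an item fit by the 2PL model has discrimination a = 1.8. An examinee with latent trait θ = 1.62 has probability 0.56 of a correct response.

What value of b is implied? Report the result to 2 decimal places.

1.49

P(θ) = 1 / (1 + exp(−a(θ − b)))
logit(0.56) = ln(0.56/0.44) = 0.2412
b = θ − logit/(a) = 1.62 − 0.2412/1.8000 = 1.4860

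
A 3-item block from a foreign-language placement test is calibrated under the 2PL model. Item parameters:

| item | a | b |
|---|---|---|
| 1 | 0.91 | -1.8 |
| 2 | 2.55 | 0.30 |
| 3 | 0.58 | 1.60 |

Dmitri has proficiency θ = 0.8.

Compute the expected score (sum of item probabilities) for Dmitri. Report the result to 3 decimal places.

2.082

P(θ) = 1 / (1 + exp(−a(θ − b)))
P_1 = 1/(1+e^{-2.3660}) = 0.9142
P_2 = 1/(1+e^{-1.2750}) = 0.7816
P_3 = 1/(1+e^{0.4640}) = 0.3860
E[score] = 0.9142 + 0.7816 + 0.3860 = 2.0818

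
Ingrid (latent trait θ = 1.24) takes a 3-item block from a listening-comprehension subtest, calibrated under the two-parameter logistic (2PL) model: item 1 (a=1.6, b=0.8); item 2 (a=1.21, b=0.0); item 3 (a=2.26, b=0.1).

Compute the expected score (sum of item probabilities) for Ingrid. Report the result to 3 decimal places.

P(θ) = 1 / (1 + exp(−a(θ − b)))
P_1 = 1/(1+e^{-0.7040}) = 0.6691
P_2 = 1/(1+e^{-1.5004}) = 0.8176
P_3 = 1/(1+e^{-2.5764}) = 0.9293
E[score] = 0.6691 + 0.8176 + 0.9293 = 2.4160

2.416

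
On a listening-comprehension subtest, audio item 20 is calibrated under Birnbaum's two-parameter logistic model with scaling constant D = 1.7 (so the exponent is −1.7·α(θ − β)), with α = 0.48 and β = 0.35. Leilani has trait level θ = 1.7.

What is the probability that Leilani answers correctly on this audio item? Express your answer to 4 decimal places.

0.7506

P(θ) = 1 / (1 + exp(−D·α(θ − β)))
Exponent: 1.7 × 0.48 × (1.7 − 0.35) = 1.1016
1/(1 + e^{-1.1016}) = 0.7506
P = 0.7506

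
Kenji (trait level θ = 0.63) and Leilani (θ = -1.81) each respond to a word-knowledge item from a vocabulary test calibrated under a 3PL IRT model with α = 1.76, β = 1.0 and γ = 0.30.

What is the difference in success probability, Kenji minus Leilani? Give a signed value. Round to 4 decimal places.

P(θ) = γ + (1 − γ) · 1 / (1 + exp(−α(θ − β)))
P(Kenji) = 0.5399  [exponent -0.6512]
P(Leilani) = 0.3049  [exponent -4.9456]
Difference = 0.5399 − 0.3049 = 0.2350

0.2350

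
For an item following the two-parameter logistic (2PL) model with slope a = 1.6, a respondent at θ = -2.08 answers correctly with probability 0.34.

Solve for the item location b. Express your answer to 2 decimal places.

P(θ) = 1 / (1 + exp(−a(θ − b)))
logit(0.34) = ln(0.34/0.66) = -0.6633
b = θ − logit/(a) = -2.08 − (-0.6633)/1.6000 = -1.6654

-1.67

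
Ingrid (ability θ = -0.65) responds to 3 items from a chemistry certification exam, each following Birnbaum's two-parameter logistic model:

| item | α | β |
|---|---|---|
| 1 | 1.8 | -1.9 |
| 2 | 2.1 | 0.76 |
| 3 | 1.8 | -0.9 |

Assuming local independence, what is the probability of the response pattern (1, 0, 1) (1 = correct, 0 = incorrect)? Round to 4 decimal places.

0.5252

P(θ) = 1 / (1 + exp(−α(θ − β)))
P_1 = 1/(1+e^{-2.2500}) = 0.9047
P_2 = 1/(1+e^{2.9610}) = 0.0492
P_3 = 1/(1+e^{-0.4500}) = 0.6106
L = P_1 × (1−P_2) × P_3 = 0.9047 × 0.9508 × 0.6106 = 0.52523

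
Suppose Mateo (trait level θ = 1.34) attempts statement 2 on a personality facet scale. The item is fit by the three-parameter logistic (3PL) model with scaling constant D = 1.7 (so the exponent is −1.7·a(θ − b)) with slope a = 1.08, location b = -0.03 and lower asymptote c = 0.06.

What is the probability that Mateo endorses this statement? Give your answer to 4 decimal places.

P(θ) = c + (1 − c) · 1 / (1 + exp(−D·a(θ − b)))
Exponent: 1.7 × 1.08 × (1.34 − (-0.03)) = 2.5153
1/(1 + e^{-2.5153}) = 0.9252
P = 0.06 + 0.94 × 0.9252 = 0.9297

0.9297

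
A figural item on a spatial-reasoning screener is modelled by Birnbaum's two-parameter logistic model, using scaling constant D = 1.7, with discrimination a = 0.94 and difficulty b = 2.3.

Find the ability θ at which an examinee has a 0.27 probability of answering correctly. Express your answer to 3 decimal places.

1.678

P(θ) = 1 / (1 + exp(−D·a(θ − b)))
logit = ln(0.2700/0.7300) = -0.9946
θ = b + logit/(1.7·a) = 2.3 + (-0.9946)/1.5980 = 1.6776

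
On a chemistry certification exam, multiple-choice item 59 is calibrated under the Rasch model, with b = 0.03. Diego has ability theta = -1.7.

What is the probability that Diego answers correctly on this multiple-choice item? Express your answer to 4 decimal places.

0.1506

P(theta) = 1 / (1 + exp(−(theta − b)))
Exponent: (-1.7 − 0.03) = -1.7300
1/(1 + e^{1.7300}) = 0.1506
P = 0.1506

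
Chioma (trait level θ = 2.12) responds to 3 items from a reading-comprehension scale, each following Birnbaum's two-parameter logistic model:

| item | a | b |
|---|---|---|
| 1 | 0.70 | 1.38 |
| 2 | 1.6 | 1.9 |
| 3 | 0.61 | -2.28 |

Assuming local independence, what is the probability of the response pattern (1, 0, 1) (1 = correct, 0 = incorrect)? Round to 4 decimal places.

0.2422

P(θ) = 1 / (1 + exp(−a(θ − b)))
P_1 = 1/(1+e^{-0.5180}) = 0.6267
P_2 = 1/(1+e^{-0.3520}) = 0.5871
P_3 = 1/(1+e^{-2.6840}) = 0.9361
L = P_1 × (1−P_2) × P_3 = 0.6267 × 0.4129 × 0.9361 = 0.24221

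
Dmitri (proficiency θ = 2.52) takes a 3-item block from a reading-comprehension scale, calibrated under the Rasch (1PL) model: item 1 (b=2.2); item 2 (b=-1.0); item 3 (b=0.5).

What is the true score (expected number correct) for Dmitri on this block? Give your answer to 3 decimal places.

P(θ) = 1 / (1 + exp(−(θ − b)))
P_1 = 1/(1+e^{-0.3200}) = 0.5793
P_2 = 1/(1+e^{-3.5200}) = 0.9713
P_3 = 1/(1+e^{-2.0200}) = 0.8829
E[score] = 0.5793 + 0.9713 + 0.8829 = 2.4335

2.433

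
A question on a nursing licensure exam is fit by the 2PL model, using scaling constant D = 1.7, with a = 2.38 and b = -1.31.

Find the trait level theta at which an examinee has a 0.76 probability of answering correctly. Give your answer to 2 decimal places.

P(theta) = 1 / (1 + exp(−D·a(theta − b)))
logit = ln(0.7600/0.2400) = 1.1527
theta = b + logit/(1.7·a) = -1.31 + 1.1527/4.0460 = -1.0251

-1.03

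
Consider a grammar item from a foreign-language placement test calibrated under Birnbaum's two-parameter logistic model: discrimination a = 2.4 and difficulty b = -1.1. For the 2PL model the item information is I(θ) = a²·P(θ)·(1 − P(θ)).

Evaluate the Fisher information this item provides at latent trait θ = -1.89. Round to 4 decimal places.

P = 1/(1+e^{1.8960}) = 0.1306
P(1−P) = 0.1306 × 0.8694 = 0.1135
I = a² × P(1−P) = 2.4² × 0.1135 = 0.65385

0.6538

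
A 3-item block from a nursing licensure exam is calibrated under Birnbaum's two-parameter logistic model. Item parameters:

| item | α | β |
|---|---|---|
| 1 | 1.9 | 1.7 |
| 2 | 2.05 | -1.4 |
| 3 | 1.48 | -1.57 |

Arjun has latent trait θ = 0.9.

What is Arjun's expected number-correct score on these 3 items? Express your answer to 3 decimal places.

P(θ) = 1 / (1 + exp(−α(θ − β)))
P_1 = 1/(1+e^{1.5200}) = 0.1795
P_2 = 1/(1+e^{-4.7150}) = 0.9911
P_3 = 1/(1+e^{-3.6556}) = 0.9748
E[score] = 0.1795 + 0.9911 + 0.9748 = 2.1454

2.145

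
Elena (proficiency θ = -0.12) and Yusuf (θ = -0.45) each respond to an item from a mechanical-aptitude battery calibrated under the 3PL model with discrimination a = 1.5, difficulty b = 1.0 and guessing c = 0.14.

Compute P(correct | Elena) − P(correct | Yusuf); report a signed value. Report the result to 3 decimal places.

0.047

P(θ) = c + (1 − c) · 1 / (1 + exp(−a(θ − b)))
P(Elena) = 0.2751  [exponent -1.6800]
P(Yusuf) = 0.2277  [exponent -2.1750]
Difference = 0.2751 − 0.2277 = 0.0474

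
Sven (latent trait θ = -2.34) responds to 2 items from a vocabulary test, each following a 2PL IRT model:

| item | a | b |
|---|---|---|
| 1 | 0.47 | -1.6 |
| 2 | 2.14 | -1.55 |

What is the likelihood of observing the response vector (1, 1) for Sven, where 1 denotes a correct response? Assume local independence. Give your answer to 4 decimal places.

P(θ) = 1 / (1 + exp(−a(θ − b)))
P_1 = 1/(1+e^{0.3478}) = 0.4139
P_2 = 1/(1+e^{1.6906}) = 0.1557
L = P_1 × P_2 = 0.4139 × 0.1557 = 0.06445

0.0644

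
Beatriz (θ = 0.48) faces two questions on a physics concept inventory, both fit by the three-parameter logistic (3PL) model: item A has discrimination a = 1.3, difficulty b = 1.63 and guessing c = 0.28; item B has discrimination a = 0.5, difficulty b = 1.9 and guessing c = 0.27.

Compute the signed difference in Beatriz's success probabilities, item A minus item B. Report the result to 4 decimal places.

P(θ) = c + (1 − c) · 1 / (1 + exp(−a(θ − b)))
P_A = 0.4119
P_B = 0.5106
P_A − P_B = -0.0987

-0.0987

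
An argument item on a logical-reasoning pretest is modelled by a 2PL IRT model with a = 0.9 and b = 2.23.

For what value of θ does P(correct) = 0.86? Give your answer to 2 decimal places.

4.25

P(θ) = 1 / (1 + exp(−a(θ − b)))
logit = ln(0.8600/0.1400) = 1.8153
θ = b + logit/(a) = 2.23 + 1.8153/0.9000 = 4.2470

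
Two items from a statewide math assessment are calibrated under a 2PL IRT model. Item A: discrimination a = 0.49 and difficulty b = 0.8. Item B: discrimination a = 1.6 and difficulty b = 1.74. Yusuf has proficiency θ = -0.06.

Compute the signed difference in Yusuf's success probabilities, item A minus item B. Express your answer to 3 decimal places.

0.343

P(θ) = 1 / (1 + exp(−a(θ − b)))
P_A = 0.3962
P_B = 0.0532
P_A − P_B = 0.3430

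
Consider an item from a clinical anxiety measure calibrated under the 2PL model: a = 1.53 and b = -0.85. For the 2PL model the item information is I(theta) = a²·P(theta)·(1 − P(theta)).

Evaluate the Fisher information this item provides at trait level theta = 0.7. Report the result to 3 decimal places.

P = 1/(1+e^{-2.3715}) = 0.9146
P(1−P) = 0.9146 × 0.0854 = 0.0781
I = a² × P(1−P) = 1.53² × 0.0781 = 0.18279

0.183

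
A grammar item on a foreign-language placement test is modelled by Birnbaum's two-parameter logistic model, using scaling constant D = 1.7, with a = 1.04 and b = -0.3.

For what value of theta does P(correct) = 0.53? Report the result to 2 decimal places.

-0.23

P(theta) = 1 / (1 + exp(−D·a(theta − b)))
logit = ln(0.5300/0.4700) = 0.1201
theta = b + logit/(1.7·a) = -0.3 + 0.1201/1.7680 = -0.2320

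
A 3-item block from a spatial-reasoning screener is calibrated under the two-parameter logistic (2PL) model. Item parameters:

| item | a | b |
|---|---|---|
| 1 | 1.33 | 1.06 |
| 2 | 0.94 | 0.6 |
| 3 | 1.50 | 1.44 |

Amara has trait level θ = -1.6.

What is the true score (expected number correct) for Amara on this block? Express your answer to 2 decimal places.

0.15

P(θ) = 1 / (1 + exp(−a(θ − b)))
P_1 = 1/(1+e^{3.5378}) = 0.0283
P_2 = 1/(1+e^{2.0680}) = 0.1122
P_3 = 1/(1+e^{4.5600}) = 0.0104
E[score] = 0.0283 + 0.1122 + 0.0104 = 0.1509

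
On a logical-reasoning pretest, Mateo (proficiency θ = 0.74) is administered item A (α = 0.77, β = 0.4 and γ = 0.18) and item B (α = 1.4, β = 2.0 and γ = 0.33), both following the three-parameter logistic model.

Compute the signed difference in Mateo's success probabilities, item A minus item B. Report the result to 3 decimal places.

P(θ) = γ + (1 − γ) · 1 / (1 + exp(−α(θ − β)))
P_A = 0.6434
P_B = 0.4280
P_A − P_B = 0.2154

0.215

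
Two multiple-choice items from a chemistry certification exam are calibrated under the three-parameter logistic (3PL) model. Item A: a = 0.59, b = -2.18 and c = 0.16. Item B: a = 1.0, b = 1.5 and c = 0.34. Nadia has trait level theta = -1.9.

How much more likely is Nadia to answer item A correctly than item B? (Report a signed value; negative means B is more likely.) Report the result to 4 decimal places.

P(theta) = c + (1 − c) · 1 / (1 + exp(−a(theta − b)))
P_A = 0.6146
P_B = 0.3613
P_A − P_B = 0.2533

0.2533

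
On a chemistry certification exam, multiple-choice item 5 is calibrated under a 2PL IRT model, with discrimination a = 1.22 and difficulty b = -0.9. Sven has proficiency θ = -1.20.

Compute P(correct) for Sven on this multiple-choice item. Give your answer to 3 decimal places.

P(θ) = 1 / (1 + exp(−a(θ − b)))
Exponent: 1.22 × (-1.20 − (-0.9)) = -0.3660
1/(1 + e^{0.3660}) = 0.4095

0.410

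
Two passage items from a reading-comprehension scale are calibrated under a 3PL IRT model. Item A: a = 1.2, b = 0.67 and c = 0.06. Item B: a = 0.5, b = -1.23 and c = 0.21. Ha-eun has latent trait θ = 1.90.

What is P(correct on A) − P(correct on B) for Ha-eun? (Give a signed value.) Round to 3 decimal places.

-0.038

P(θ) = c + (1 − c) · 1 / (1 + exp(−a(θ − b)))
P_A = 0.8251
P_B = 0.8634
P_A − P_B = -0.0383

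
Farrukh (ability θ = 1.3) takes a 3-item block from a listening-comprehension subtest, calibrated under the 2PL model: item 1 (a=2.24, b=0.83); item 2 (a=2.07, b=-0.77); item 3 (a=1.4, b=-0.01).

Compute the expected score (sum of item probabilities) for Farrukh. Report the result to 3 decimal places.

P(θ) = 1 / (1 + exp(−a(θ − b)))
P_1 = 1/(1+e^{-1.0528}) = 0.7413
P_2 = 1/(1+e^{-4.2849}) = 0.9864
P_3 = 1/(1+e^{-1.8340}) = 0.8622
E[score] = 0.7413 + 0.9864 + 0.8622 = 2.5900

2.590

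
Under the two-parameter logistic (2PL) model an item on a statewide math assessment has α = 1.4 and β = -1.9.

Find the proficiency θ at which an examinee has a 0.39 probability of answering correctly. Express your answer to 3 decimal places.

-2.220

P(θ) = 1 / (1 + exp(−α(θ − β)))
logit = ln(0.3900/0.6100) = -0.4473
θ = β + logit/(α) = -1.9 + (-0.4473)/1.4000 = -2.2195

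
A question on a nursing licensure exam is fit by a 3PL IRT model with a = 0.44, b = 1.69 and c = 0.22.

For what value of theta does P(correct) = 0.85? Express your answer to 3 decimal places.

P(theta) = c + (1 − c) · 1 / (1 + exp(−a(theta − b)))
Remove guessing floor: (0.85 − 0.22)/(1 − 0.22) = 0.8077
logit = ln(0.8077/0.1923) = 1.4351
theta = b + logit/(a) = 1.69 + 1.4351/0.4400 = 4.9516

4.952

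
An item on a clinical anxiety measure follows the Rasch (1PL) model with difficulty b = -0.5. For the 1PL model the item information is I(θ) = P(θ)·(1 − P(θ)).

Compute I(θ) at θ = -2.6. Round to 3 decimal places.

0.097

P = 1/(1+e^{2.1000}) = 0.1091
P(1−P) = 0.1091 × 0.8909 = 0.0972
I = P(1−P) = 0.09719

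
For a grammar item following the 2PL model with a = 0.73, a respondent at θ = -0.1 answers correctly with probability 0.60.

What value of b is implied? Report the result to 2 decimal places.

P(θ) = 1 / (1 + exp(−a(θ − b)))
logit(0.60) = ln(0.60/0.40) = 0.4055
b = θ − logit/(a) = -0.1 − 0.4055/0.7300 = -0.6554

-0.66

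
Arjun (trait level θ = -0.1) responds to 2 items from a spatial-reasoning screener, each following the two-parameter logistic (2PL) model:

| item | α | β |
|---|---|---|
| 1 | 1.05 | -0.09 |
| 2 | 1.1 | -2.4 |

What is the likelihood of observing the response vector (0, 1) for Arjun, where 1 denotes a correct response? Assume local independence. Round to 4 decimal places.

P(θ) = 1 / (1 + exp(−α(θ − β)))
P_1 = 1/(1+e^{0.0105}) = 0.4974
P_2 = 1/(1+e^{-2.5300}) = 0.9262
L = (1−P_1) × P_2 = 0.5026 × 0.9262 = 0.46554

0.4655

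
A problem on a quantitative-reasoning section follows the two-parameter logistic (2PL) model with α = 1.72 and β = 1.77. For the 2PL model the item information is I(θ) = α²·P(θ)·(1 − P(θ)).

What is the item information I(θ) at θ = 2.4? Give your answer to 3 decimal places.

0.559

P = 1/(1+e^{-1.0836}) = 0.7472
P(1−P) = 0.7472 × 0.2528 = 0.1889
I = α² × P(1−P) = 1.72² × 0.1889 = 0.55886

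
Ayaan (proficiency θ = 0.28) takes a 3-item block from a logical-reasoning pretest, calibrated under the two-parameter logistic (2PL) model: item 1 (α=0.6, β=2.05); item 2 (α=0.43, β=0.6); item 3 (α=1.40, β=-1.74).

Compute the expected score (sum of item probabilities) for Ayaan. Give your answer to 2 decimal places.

1.67

P(θ) = 1 / (1 + exp(−α(θ − β)))
P_1 = 1/(1+e^{1.0620}) = 0.2569
P_2 = 1/(1+e^{0.1376}) = 0.4657
P_3 = 1/(1+e^{-2.8280}) = 0.9442
E[score] = 0.2569 + 0.4657 + 0.9442 = 1.6668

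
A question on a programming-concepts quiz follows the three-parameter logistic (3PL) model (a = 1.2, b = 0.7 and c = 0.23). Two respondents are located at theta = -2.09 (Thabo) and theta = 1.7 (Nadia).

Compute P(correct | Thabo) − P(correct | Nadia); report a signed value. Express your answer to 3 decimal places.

-0.566

P(theta) = c + (1 − c) · 1 / (1 + exp(−a(theta − b)))
P(Thabo) = 0.2561  [exponent -3.3480]
P(Nadia) = 0.8218  [exponent 1.2000]
Difference = 0.2561 − 0.8218 = -0.5656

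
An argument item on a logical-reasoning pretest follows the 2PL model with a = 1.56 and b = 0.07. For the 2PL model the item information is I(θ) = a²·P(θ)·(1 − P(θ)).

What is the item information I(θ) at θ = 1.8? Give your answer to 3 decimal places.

0.144

P = 1/(1+e^{-2.6988}) = 0.9370
P(1−P) = 0.9370 × 0.0630 = 0.0591
I = a² × P(1−P) = 1.56² × 0.0591 = 0.14375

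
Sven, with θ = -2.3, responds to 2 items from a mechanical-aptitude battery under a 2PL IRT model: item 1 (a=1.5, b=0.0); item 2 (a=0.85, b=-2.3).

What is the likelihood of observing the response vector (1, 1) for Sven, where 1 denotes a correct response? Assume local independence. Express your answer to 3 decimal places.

P(θ) = 1 / (1 + exp(−a(θ − b)))
P_1 = 1/(1+e^{3.4500}) = 0.0308
P_2 = 1/(1+e^{0.0000}) = 0.5000
L = P_1 × P_2 = 0.0308 × 0.5000 = 0.01538

0.015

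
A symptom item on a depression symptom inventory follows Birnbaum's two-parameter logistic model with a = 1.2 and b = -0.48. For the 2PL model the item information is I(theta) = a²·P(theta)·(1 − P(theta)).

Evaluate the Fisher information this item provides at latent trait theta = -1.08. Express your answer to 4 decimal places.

0.3171

P = 1/(1+e^{0.7200}) = 0.3274
P(1−P) = 0.3274 × 0.6726 = 0.2202
I = a² × P(1−P) = 1.2² × 0.2202 = 0.31710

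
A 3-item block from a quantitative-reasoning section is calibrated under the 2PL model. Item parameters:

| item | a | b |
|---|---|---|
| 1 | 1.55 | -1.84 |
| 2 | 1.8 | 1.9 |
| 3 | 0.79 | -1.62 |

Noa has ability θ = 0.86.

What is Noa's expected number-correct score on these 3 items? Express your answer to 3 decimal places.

1.995

P(θ) = 1 / (1 + exp(−a(θ − b)))
P_1 = 1/(1+e^{-4.1850}) = 0.9850
P_2 = 1/(1+e^{1.8720}) = 0.1333
P_3 = 1/(1+e^{-1.9592}) = 0.8764
E[score] = 0.9850 + 0.1333 + 0.8764 = 1.9948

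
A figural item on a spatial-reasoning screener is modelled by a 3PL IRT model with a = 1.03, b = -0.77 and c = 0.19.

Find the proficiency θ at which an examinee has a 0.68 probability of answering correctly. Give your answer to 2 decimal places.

P(θ) = c + (1 − c) · 1 / (1 + exp(−a(θ − b)))
Remove guessing floor: (0.68 − 0.19)/(1 − 0.19) = 0.6049
logit = ln(0.6049/0.3951) = 0.4261
θ = b + logit/(a) = -0.77 + 0.4261/1.0300 = -0.3563

-0.36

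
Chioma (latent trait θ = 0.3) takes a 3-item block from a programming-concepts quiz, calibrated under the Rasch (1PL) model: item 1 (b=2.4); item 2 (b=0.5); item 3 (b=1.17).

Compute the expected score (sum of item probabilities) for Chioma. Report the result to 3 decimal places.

0.855

P(θ) = 1 / (1 + exp(−(θ − b)))
P_1 = 1/(1+e^{2.1000}) = 0.1091
P_2 = 1/(1+e^{0.2000}) = 0.4502
P_3 = 1/(1+e^{0.8700}) = 0.2953
E[score] = 0.1091 + 0.4502 + 0.2953 = 0.8545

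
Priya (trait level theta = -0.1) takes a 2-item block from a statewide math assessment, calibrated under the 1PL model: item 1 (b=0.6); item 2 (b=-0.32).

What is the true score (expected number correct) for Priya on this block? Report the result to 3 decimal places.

P(theta) = 1 / (1 + exp(−(theta − b)))
P_1 = 1/(1+e^{0.7000}) = 0.3318
P_2 = 1/(1+e^{-0.2200}) = 0.5548
E[score] = 0.3318 + 0.5548 = 0.8866

0.887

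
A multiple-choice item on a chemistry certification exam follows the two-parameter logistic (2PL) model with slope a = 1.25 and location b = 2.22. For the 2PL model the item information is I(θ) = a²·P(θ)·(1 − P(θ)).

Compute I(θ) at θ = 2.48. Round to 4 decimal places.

0.3805

P = 1/(1+e^{-0.3250}) = 0.5805
P(1−P) = 0.5805 × 0.4195 = 0.2435
I = a² × P(1−P) = 1.25² × 0.2435 = 0.38049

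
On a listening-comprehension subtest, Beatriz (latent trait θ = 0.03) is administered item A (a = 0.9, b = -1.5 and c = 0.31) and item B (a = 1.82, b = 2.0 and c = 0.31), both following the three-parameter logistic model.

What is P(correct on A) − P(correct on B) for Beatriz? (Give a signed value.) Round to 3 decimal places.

0.532

P(θ) = c + (1 − c) · 1 / (1 + exp(−a(θ − b)))
P_A = 0.8610
P_B = 0.3286
P_A − P_B = 0.5324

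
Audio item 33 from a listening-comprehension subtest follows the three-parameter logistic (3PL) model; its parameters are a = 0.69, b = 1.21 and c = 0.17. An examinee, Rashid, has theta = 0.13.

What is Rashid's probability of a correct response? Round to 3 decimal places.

0.437

P(theta) = c + (1 − c) · 1 / (1 + exp(−a(theta − b)))
Exponent: 0.69 × (0.13 − 1.21) = -0.7452
1/(1 + e^{0.7452}) = 0.3219
P = 0.17 + 0.83 × 0.3219 = 0.4372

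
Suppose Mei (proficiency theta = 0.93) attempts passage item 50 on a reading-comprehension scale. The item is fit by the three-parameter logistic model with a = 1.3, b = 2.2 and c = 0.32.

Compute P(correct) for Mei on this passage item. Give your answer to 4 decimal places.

0.4295

P(theta) = c + (1 − c) · 1 / (1 + exp(−a(theta − b)))
Exponent: 1.3 × (0.93 − 2.2) = -1.6510
1/(1 + e^{1.6510}) = 0.1610
P = 0.32 + 0.68 × 0.1610 = 0.4295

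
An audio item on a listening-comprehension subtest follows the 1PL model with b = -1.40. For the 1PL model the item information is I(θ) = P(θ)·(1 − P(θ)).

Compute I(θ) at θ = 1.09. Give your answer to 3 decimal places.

P = 1/(1+e^{-2.4900}) = 0.9234
P(1−P) = 0.9234 × 0.0766 = 0.0707
I = P(1−P) = 0.07070

0.071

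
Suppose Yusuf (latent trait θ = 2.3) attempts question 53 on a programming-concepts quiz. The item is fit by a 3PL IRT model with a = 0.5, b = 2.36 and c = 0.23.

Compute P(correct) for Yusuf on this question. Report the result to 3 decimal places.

P(θ) = c + (1 − c) · 1 / (1 + exp(−a(θ − b)))
Exponent: 0.5 × (2.3 − 2.36) = -0.0300
1/(1 + e^{0.0300}) = 0.4925
P = 0.23 + 0.77 × 0.4925 = 0.6092

0.609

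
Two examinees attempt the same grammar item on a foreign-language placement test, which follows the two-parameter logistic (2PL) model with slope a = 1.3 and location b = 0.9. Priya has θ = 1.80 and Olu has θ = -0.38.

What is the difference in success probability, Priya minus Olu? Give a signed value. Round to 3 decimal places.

0.604

P(θ) = 1 / (1 + exp(−a(θ − b)))
P(Priya) = 0.7631  [exponent 1.1700]
P(Olu) = 0.1592  [exponent -1.6640]
Difference = 0.7631 − 0.1592 = 0.6039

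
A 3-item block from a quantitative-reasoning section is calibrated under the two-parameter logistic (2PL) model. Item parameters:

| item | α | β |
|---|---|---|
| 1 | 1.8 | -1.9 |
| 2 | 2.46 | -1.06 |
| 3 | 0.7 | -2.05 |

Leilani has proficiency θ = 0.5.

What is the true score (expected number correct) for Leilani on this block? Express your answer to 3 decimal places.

2.822

P(θ) = 1 / (1 + exp(−α(θ − β)))
P_1 = 1/(1+e^{-4.3200}) = 0.9869
P_2 = 1/(1+e^{-3.8376}) = 0.9789
P_3 = 1/(1+e^{-1.7850}) = 0.8563
E[score] = 0.9869 + 0.9789 + 0.8563 = 2.8221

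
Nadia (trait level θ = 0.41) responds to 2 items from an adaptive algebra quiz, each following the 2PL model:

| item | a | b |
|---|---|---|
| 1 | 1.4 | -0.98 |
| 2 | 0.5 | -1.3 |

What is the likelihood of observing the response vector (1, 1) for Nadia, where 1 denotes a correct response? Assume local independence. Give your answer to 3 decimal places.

P(θ) = 1 / (1 + exp(−a(θ − b)))
P_1 = 1/(1+e^{-1.9460}) = 0.8750
P_2 = 1/(1+e^{-0.8550}) = 0.7016
L = P_1 × P_2 = 0.8750 × 0.7016 = 0.61392

0.614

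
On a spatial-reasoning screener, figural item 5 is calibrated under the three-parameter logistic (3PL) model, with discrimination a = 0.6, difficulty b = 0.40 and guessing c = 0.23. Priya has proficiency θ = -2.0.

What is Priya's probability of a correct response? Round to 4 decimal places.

P(θ) = c + (1 − c) · 1 / (1 + exp(−a(θ − b)))
Exponent: 0.6 × (-2.0 − 0.40) = -1.4400
1/(1 + e^{1.4400}) = 0.1915
P = 0.23 + 0.77 × 0.1915 = 0.3775

0.3775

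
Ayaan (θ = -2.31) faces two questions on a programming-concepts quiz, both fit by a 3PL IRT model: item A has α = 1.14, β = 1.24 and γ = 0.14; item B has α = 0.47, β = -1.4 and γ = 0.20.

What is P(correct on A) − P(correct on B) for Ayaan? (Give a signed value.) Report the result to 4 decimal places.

-0.3610

P(θ) = γ + (1 − γ) · 1 / (1 + exp(−α(θ − β)))
P_A = 0.1548
P_B = 0.5157
P_A − P_B = -0.3610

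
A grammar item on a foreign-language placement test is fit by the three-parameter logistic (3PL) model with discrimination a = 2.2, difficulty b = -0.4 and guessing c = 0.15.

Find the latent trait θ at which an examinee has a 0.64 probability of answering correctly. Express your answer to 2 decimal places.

P(θ) = c + (1 − c) · 1 / (1 + exp(−a(θ − b)))
Remove guessing floor: (0.64 − 0.15)/(1 − 0.15) = 0.5765
logit = ln(0.5765/0.4235) = 0.3083
θ = b + logit/(a) = -0.4 + 0.3083/2.2000 = -0.2599

-0.26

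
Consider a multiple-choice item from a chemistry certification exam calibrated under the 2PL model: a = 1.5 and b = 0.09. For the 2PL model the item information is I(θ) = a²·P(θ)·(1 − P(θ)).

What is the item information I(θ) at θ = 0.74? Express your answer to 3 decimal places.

P = 1/(1+e^{-0.9750}) = 0.7261
P(1−P) = 0.7261 × 0.2739 = 0.1989
I = a² × P(1−P) = 1.5² × 0.1989 = 0.44746

0.447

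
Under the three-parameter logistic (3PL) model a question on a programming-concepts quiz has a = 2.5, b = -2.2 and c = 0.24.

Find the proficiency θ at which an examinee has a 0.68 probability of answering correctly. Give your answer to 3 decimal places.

P(θ) = c + (1 − c) · 1 / (1 + exp(−a(θ − b)))
Remove guessing floor: (0.68 − 0.24)/(1 − 0.24) = 0.5789
logit = ln(0.5789/0.4211) = 0.3185
θ = b + logit/(a) = -2.2 + 0.3185/2.5000 = -2.0726

-2.073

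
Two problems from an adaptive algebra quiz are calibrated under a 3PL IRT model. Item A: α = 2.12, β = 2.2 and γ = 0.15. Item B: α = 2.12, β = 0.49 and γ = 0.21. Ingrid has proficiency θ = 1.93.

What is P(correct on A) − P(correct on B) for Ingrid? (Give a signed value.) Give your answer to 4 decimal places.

-0.5078

P(θ) = γ + (1 − γ) · 1 / (1 + exp(−α(θ − β)))
P_A = 0.4566
P_B = 0.9644
P_A − P_B = -0.5078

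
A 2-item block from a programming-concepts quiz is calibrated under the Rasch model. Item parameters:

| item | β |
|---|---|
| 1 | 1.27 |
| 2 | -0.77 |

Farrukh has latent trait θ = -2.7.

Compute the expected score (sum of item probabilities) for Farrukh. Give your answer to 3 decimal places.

P(θ) = 1 / (1 + exp(−(θ − β)))
P_1 = 1/(1+e^{3.9700}) = 0.0185
P_2 = 1/(1+e^{1.9300}) = 0.1268
E[score] = 0.0185 + 0.1268 = 0.1453

0.145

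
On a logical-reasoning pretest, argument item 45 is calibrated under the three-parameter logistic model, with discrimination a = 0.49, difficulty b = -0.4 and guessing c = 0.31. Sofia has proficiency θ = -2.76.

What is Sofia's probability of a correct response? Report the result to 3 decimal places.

0.475

P(θ) = c + (1 − c) · 1 / (1 + exp(−a(θ − b)))
Exponent: 0.49 × (-2.76 − (-0.4)) = -1.1564
1/(1 + e^{1.1564}) = 0.2393
P = 0.31 + 0.69 × 0.2393 = 0.4751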